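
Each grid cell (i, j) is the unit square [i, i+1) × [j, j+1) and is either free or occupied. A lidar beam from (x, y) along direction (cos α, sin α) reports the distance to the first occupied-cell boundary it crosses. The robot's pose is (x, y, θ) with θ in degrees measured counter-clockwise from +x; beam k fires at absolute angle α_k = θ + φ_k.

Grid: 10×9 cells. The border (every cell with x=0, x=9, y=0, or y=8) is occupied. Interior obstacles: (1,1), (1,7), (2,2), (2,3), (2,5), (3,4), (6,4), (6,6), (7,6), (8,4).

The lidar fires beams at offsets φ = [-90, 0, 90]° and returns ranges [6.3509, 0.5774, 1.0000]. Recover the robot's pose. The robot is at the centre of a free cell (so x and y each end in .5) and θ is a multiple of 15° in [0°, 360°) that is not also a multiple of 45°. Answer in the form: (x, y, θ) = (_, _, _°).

Enumerate (i+0.5, j+0.5, θ) over the 46 free cells and 16 admissible headings. For each, cast all 3 beams and compare to the given ranges.
  (3.5, 3.5, 285°): beam 1 = 0.5176 ≠ 6.3509 ✗
  (3.5, 6.5, 255°): beam 1 = 1.9319 ≠ 6.3509 ✗
  (1.5, 5.5, 330°): beam 1 = 1.0000 ≠ 6.3509 ✗
  …
  (8.5, 6.5, 330°): r_1=6.3509, r_2=0.5774, r_3=1.0000 — all match ✓
No second candidate reproduces the full scan.

(x, y, θ) = (8.5, 6.5, 330°)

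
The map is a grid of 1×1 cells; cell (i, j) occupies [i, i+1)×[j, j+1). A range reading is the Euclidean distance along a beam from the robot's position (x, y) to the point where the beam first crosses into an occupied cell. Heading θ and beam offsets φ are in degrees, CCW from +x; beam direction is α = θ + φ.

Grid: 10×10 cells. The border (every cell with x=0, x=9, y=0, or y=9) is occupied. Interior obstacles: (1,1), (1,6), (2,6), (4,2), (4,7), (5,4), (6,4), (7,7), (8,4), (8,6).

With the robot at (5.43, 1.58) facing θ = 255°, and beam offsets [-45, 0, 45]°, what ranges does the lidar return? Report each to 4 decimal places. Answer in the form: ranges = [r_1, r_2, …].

ranges = [1.1600, 0.6005, 0.6697]

beam 1: φ=-45°, α=210°
  d=(-0.8660,-0.5000)  start (5,1)  tX=0.4965 tY=1.1600  stride 1/|dx|=1.1547 1/|dy|=2.0000
    cross x-line → (4,1), t=0.4965
    cross y-line → (4,0), t=1.1600 (wall)
  → r_1 = 1.1600
beam 2: φ=0°, α=255°
  d=(-0.2588,-0.9659)  start (5,1)  tX=1.6614 tY=0.6005  stride 1/|dx|=3.8637 1/|dy|=1.0353
    cross y-line → (5,0), t=0.6005 (wall)
  → r_2 = 0.6005
beam 3: φ=45°, α=300°
  d=(0.5000,-0.8660)  start (5,1)  tX=1.1400 tY=0.6697  stride 1/|dx|=2.0000 1/|dy|=1.1547
    cross y-line → (5,0), t=0.6697 (wall)
  → r_3 = 0.6697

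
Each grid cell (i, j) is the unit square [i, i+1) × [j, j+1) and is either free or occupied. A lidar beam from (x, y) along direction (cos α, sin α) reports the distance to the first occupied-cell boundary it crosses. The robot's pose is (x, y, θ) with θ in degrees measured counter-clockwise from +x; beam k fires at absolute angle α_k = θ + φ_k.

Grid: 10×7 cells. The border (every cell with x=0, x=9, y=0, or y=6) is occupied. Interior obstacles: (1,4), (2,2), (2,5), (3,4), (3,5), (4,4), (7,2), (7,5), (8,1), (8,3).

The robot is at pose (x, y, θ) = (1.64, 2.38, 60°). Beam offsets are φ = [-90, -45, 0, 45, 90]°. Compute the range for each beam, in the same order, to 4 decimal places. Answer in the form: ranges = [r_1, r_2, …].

ranges = [0.4157, 0.3727, 2.7200, 1.6771, 0.7390]

beam 1: φ=-90°, α=330°
  dir = (cos 330°, sin 330°) = (0.8660, -0.5000); from cell (1,2)
  next x-line at t=0.4157, next y-line at t=0.7600; Δt_x=1.1547, Δt_y=2.0000
    x: enter (2,2) at t=0.4157 ← occupied
  → r_1 = 0.4157
beam 2: φ=-45°, α=15°
  dir = (cos 15°, sin 15°) = (0.9659, 0.2588); from cell (1,2)
  next x-line at t=0.3727, next y-line at t=2.3955; Δt_x=1.0353, Δt_y=3.8637
    x: enter (2,2) at t=0.3727 ← occupied
  → r_2 = 0.3727
beam 3: φ=0°, α=60°
  dir = (cos 60°, sin 60°) = (0.5000, 0.8660); from cell (1,2)
  next x-line at t=0.7200, next y-line at t=0.7159; Δt_x=2.0000, Δt_y=1.1547
    y: enter (1,3) at t=0.7159
    x: enter (2,3) at t=0.7200
    y: enter (2,4) at t=1.8706
    x: enter (3,4) at t=2.7200 ← occupied
  → r_3 = 2.7200
beam 4: φ=45°, α=105°
  dir = (cos 105°, sin 105°) = (-0.2588, 0.9659); from cell (1,2)
  next x-line at t=2.4728, next y-line at t=0.6419; Δt_x=3.8637, Δt_y=1.0353
    y: enter (1,3) at t=0.6419
    y: enter (1,4) at t=1.6771 ← occupied
  → r_4 = 1.6771
beam 5: φ=90°, α=150°
  dir = (cos 150°, sin 150°) = (-0.8660, 0.5000); from cell (1,2)
  next x-line at t=0.7390, next y-line at t=1.2400; Δt_x=1.1547, Δt_y=2.0000
    x: enter (0,2) at t=0.7390 ← occupied
  → r_5 = 0.7390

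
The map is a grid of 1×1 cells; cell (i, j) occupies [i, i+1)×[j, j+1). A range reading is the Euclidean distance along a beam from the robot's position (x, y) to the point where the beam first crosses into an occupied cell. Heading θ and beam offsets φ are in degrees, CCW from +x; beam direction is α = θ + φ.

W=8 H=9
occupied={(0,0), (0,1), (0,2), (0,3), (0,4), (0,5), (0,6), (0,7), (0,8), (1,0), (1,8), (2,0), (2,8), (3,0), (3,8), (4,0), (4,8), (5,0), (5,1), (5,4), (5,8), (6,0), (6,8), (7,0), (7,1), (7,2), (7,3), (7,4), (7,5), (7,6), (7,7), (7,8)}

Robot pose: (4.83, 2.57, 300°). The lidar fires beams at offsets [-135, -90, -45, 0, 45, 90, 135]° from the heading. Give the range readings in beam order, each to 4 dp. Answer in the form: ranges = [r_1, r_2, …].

beam 1: φ=-135°, α=165°
  d=(-0.9659,0.2588)  start (4,2)  tX=0.8593 tY=1.6614  stride 1/|dx|=1.0353 1/|dy|=3.8637
    cross x-line → (3,2), t=0.8593
    cross y-line → (3,3), t=1.6614
    cross x-line → (2,3), t=1.8946
    cross x-line → (1,3), t=2.9298
    cross x-line → (0,3), t=3.9651 (wall)
  → r_1 = 3.9651
beam 2: φ=-90°, α=210°
  d=(-0.8660,-0.5000)  start (4,2)  tX=0.9584 tY=1.1400  stride 1/|dx|=1.1547 1/|dy|=2.0000
    cross x-line → (3,2), t=0.9584
    cross y-line → (3,1), t=1.1400
    cross x-line → (2,1), t=2.1131
    cross y-line → (2,0), t=3.1400 (wall)
  → r_2 = 3.1400
beam 3: φ=-45°, α=255°
  d=(-0.2588,-0.9659)  start (4,2)  tX=3.2069 tY=0.5901  stride 1/|dx|=3.8637 1/|dy|=1.0353
    cross y-line → (4,1), t=0.5901
    cross y-line → (4,0), t=1.6254 (wall)
  → r_3 = 1.6254
beam 4: φ=0°, α=300°
  d=(0.5000,-0.8660)  start (4,2)  tX=0.3400 tY=0.6582  stride 1/|dx|=2.0000 1/|dy|=1.1547
    cross x-line → (5,2), t=0.3400
    cross y-line → (5,1), t=0.6582 (wall)
  → r_4 = 0.6582
beam 5: φ=45°, α=345°
  d=(0.9659,-0.2588)  start (4,2)  tX=0.1760 tY=2.2023  stride 1/|dx|=1.0353 1/|dy|=3.8637
    cross x-line → (5,2), t=0.1760
    cross x-line → (6,2), t=1.2113
    cross y-line → (6,1), t=2.2023
    cross x-line → (7,1), t=2.2465 (wall)
  → r_5 = 2.2465
beam 6: φ=90°, α=30°
  d=(0.8660,0.5000)  start (4,2)  tX=0.1963 tY=0.8600  stride 1/|dx|=1.1547 1/|dy|=2.0000
    cross x-line → (5,2), t=0.1963
    cross y-line → (5,3), t=0.8600
    cross x-line → (6,3), t=1.3510
    cross x-line → (7,3), t=2.5057 (wall)
  → r_6 = 2.5057
beam 7: φ=135°, α=75°
  d=(0.2588,0.9659)  start (4,2)  tX=0.6568 tY=0.4452  stride 1/|dx|=3.8637 1/|dy|=1.0353
    cross y-line → (4,3), t=0.4452
    cross x-line → (5,3), t=0.6568
    cross y-line → (5,4), t=1.4804 (wall)
  → r_7 = 1.4804

ranges = [3.9651, 3.1400, 1.6254, 0.6582, 2.2465, 2.5057, 1.4804]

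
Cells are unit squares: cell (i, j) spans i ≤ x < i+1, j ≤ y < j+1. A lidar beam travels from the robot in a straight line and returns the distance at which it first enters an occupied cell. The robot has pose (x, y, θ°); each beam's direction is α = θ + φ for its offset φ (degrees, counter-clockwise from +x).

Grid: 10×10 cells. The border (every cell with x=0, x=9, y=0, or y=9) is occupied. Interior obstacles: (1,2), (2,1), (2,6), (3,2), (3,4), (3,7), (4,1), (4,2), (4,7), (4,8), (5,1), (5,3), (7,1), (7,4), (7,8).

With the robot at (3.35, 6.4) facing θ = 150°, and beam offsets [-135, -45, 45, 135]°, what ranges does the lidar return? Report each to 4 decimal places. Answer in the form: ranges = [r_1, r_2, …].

beam 1: φ=-135°, α=15°
  direction (0.9659, 0.2588); cell (3,6); t to first gridline: x 0.6729, y 2.3182 (then +1.0353 / +3.8637)
    (4,6) via x @ 0.6729
    (5,6) via x @ 1.7082
    (5,7) via y @ 2.3182
    (6,7) via x @ 2.7435
    (7,7) via x @ 3.7788
    (8,7) via x @ 4.8140
    (9,7) via x @ 5.8493  # hit
  → r_1 = 5.8493
beam 2: φ=-45°, α=105°
  direction (-0.2588, 0.9659); cell (3,6); t to first gridline: x 1.3523, y 0.6212 (then +3.8637 / +1.0353)
    (3,7) via y @ 0.6212  # hit
  → r_2 = 0.6212
beam 3: φ=45°, α=195°
  direction (-0.9659, -0.2588); cell (3,6); t to first gridline: x 0.3623, y 1.5455 (then +1.0353 / +3.8637)
    (2,6) via x @ 0.3623  # hit
  → r_3 = 0.3623
beam 4: φ=135°, α=285°
  direction (0.2588, -0.9659); cell (3,6); t to first gridline: x 2.5114, y 0.4141 (then +3.8637 / +1.0353)
    (3,5) via y @ 0.4141
    (3,4) via y @ 1.4494  # hit
  → r_4 = 1.4494

ranges = [5.8493, 0.6212, 0.3623, 1.4494]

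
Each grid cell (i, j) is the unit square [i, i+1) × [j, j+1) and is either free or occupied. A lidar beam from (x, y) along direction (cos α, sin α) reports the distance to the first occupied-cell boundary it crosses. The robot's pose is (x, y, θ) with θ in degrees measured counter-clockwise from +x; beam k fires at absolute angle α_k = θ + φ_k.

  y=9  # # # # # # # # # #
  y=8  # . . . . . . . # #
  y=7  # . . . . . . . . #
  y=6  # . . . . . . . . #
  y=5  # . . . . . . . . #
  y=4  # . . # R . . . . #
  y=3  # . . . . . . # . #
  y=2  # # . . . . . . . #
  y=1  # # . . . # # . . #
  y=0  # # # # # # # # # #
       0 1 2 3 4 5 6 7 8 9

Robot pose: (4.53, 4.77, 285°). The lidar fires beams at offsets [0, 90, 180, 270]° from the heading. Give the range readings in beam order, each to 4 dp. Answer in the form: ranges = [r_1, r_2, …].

beam 1: φ=0°, α=285°
  d=(0.2588,-0.9659)  start (4,4)  tX=1.8159 tY=0.7972  stride 1/|dx|=3.8637 1/|dy|=1.0353
    cross y-line → (4,3), t=0.7972
    cross x-line → (5,3), t=1.8159
    cross y-line → (5,2), t=1.8324
    cross y-line → (5,1), t=2.8677 (wall)
  → r_1 = 2.8677
beam 2: φ=90°, α=15°
  d=(0.9659,0.2588)  start (4,4)  tX=0.4866 tY=0.8887  stride 1/|dx|=1.0353 1/|dy|=3.8637
    cross x-line → (5,4), t=0.4866
    cross y-line → (5,5), t=0.8887
    cross x-line → (6,5), t=1.5219
    cross x-line → (7,5), t=2.5571
    cross x-line → (8,5), t=3.5924
    cross x-line → (9,5), t=4.6277 (wall)
  → r_2 = 4.6277
beam 3: φ=180°, α=105°
  d=(-0.2588,0.9659)  start (4,4)  tX=2.0478 tY=0.2381  stride 1/|dx|=3.8637 1/|dy|=1.0353
    cross y-line → (4,5), t=0.2381
    cross y-line → (4,6), t=1.2734
    cross x-line → (3,6), t=2.0478
    cross y-line → (3,7), t=2.3087
    cross y-line → (3,8), t=3.3439
    cross y-line → (3,9), t=4.3792 (wall)
  → r_3 = 4.3792
beam 4: φ=270°, α=195°
  d=(-0.9659,-0.2588)  start (4,4)  tX=0.5487 tY=2.9751  stride 1/|dx|=1.0353 1/|dy|=3.8637
    cross x-line → (3,4), t=0.5487 (wall)
  → r_4 = 0.5487

ranges = [2.8677, 4.6277, 4.3792, 0.5487]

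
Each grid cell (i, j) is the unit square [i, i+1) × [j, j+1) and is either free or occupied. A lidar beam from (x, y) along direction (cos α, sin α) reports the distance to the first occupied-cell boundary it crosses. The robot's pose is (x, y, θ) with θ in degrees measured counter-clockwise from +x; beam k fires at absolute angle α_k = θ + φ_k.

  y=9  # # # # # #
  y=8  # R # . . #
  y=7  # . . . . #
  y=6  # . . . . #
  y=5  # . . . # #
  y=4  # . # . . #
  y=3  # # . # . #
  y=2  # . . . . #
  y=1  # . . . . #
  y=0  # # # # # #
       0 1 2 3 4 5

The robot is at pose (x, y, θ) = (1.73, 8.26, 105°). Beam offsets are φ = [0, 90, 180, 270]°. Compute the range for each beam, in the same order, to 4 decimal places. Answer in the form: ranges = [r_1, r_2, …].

ranges = [0.7661, 0.7558, 3.3750, 0.2795]

beam 1: φ=0°, α=105°
  dir = (cos 105°, sin 105°) = (-0.2588, 0.9659); from cell (1,8)
  next x-line at t=2.8205, next y-line at t=0.7661; Δt_x=3.8637, Δt_y=1.0353
    y: enter (1,9) at t=0.7661 ← occupied
  → r_1 = 0.7661
beam 2: φ=90°, α=195°
  dir = (cos 195°, sin 195°) = (-0.9659, -0.2588); from cell (1,8)
  next x-line at t=0.7558, next y-line at t=1.0046; Δt_x=1.0353, Δt_y=3.8637
    x: enter (0,8) at t=0.7558 ← occupied
  → r_2 = 0.7558
beam 3: φ=180°, α=285°
  dir = (cos 285°, sin 285°) = (0.2588, -0.9659); from cell (1,8)
  next x-line at t=1.0432, next y-line at t=0.2692; Δt_x=3.8637, Δt_y=1.0353
    y: enter (1,7) at t=0.2692
    x: enter (2,7) at t=1.0432
    y: enter (2,6) at t=1.3044
    y: enter (2,5) at t=2.3397
    y: enter (2,4) at t=3.3750 ← occupied
  → r_3 = 3.3750
beam 4: φ=270°, α=15°
  dir = (cos 15°, sin 15°) = (0.9659, 0.2588); from cell (1,8)
  next x-line at t=0.2795, next y-line at t=2.8591; Δt_x=1.0353, Δt_y=3.8637
    x: enter (2,8) at t=0.2795 ← occupied
  → r_4 = 0.2795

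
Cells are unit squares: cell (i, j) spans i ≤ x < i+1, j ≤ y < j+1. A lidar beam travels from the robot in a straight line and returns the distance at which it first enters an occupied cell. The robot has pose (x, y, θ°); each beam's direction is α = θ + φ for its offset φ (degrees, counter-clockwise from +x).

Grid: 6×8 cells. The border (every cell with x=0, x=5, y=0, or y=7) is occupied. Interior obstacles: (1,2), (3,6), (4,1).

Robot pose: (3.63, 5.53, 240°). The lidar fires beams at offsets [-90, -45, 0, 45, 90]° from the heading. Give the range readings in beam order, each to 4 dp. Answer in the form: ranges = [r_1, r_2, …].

beam 1: φ=-90°, α=150°
  direction (-0.8660, 0.5000); cell (3,5); t to first gridline: x 0.7275, y 0.9400 (then +1.1547 / +2.0000)
    (2,5) via x @ 0.7275
    (2,6) via y @ 0.9400
    (1,6) via x @ 1.8822
    (1,7) via y @ 2.9400  # hit
  → r_1 = 2.9400
beam 2: φ=-45°, α=195°
  direction (-0.9659, -0.2588); cell (3,5); t to first gridline: x 0.6522, y 2.0478 (then +1.0353 / +3.8637)
    (2,5) via x @ 0.6522
    (1,5) via x @ 1.6875
    (1,4) via y @ 2.0478
    (0,4) via x @ 2.7228  # hit
  → r_2 = 2.7228
beam 3: φ=0°, α=240°
  direction (-0.5000, -0.8660); cell (3,5); t to first gridline: x 1.2600, y 0.6120 (then +2.0000 / +1.1547)
    (3,4) via y @ 0.6120
    (2,4) via x @ 1.2600
    (2,3) via y @ 1.7667
    (2,2) via y @ 2.9214
    (1,2) via x @ 3.2600  # hit
  → r_3 = 3.2600
beam 4: φ=45°, α=285°
  direction (0.2588, -0.9659); cell (3,5); t to first gridline: x 1.4296, y 0.5487 (then +3.8637 / +1.0353)
    (3,4) via y @ 0.5487
    (4,4) via x @ 1.4296
    (4,3) via y @ 1.5840
    (4,2) via y @ 2.6192
    (4,1) via y @ 3.6545  # hit
  → r_4 = 3.6545
beam 5: φ=90°, α=330°
  direction (0.8660, -0.5000); cell (3,5); t to first gridline: x 0.4272, y 1.0600 (then +1.1547 / +2.0000)
    (4,5) via x @ 0.4272
    (4,4) via y @ 1.0600
    (5,4) via x @ 1.5819  # hit
  → r_5 = 1.5819

ranges = [2.9400, 2.7228, 3.2600, 3.6545, 1.5819]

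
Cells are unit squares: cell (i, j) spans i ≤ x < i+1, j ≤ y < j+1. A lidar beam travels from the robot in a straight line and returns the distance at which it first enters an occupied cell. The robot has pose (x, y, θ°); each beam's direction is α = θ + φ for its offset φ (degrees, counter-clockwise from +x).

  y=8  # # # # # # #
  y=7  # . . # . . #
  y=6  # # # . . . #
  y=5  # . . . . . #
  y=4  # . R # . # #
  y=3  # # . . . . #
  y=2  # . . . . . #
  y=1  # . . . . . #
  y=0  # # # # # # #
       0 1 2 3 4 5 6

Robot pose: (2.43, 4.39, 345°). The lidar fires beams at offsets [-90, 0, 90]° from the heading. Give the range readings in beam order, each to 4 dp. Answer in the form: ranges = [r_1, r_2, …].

ranges = [3.5096, 0.5901, 1.6668]

beam 1: φ=-90°, α=255°
  direction (-0.2588, -0.9659); cell (2,4); t to first gridline: x 1.6614, y 0.4038 (then +3.8637 / +1.0353)
    (2,3) via y @ 0.4038
    (2,2) via y @ 1.4390
    (1,2) via x @ 1.6614
    (1,1) via y @ 2.4743
    (1,0) via y @ 3.5096  # hit
  → r_1 = 3.5096
beam 2: φ=0°, α=345°
  direction (0.9659, -0.2588); cell (2,4); t to first gridline: x 0.5901, y 1.5068 (then +1.0353 / +3.8637)
    (3,4) via x @ 0.5901  # hit
  → r_2 = 0.5901
beam 3: φ=90°, α=75°
  direction (0.2588, 0.9659); cell (2,4); t to first gridline: x 2.2023, y 0.6315 (then +3.8637 / +1.0353)
    (2,5) via y @ 0.6315
    (2,6) via y @ 1.6668  # hit
  → r_3 = 1.6668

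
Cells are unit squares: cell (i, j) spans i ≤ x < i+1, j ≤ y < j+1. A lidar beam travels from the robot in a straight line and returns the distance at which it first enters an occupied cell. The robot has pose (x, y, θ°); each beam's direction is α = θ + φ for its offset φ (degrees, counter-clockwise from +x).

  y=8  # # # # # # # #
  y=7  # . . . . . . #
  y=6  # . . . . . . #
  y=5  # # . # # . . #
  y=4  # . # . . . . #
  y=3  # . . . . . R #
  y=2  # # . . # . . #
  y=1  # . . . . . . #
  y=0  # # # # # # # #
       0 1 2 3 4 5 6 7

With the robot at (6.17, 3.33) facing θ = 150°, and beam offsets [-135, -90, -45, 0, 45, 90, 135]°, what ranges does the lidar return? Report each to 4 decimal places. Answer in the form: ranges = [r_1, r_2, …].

beam 1: φ=-135°, α=15°
  direction (0.9659, 0.2588); cell (6,3); t to first gridline: x 0.8593, y 2.5887 (then +1.0353 / +3.8637)
    (7,3) via x @ 0.8593  # hit
  → r_1 = 0.8593
beam 2: φ=-90°, α=60°
  direction (0.5000, 0.8660); cell (6,3); t to first gridline: x 1.6600, y 0.7736 (then +2.0000 / +1.1547)
    (6,4) via y @ 0.7736
    (7,4) via x @ 1.6600  # hit
  → r_2 = 1.6600
beam 3: φ=-45°, α=105°
  direction (-0.2588, 0.9659); cell (6,3); t to first gridline: x 0.6568, y 0.6936 (then +3.8637 / +1.0353)
    (5,3) via x @ 0.6568
    (5,4) via y @ 0.6936
    (5,5) via y @ 1.7289
    (5,6) via y @ 2.7642
    (5,7) via y @ 3.7995
    (4,7) via x @ 4.5205
    (4,8) via y @ 4.8347  # hit
  → r_3 = 4.8347
beam 4: φ=0°, α=150°
  direction (-0.8660, 0.5000); cell (6,3); t to first gridline: x 0.1963, y 1.3400 (then +1.1547 / +2.0000)
    (5,3) via x @ 0.1963
    (5,4) via y @ 1.3400
    (4,4) via x @ 1.3510
    (3,4) via x @ 2.5057
    (3,5) via y @ 3.3400  # hit
  → r_4 = 3.3400
beam 5: φ=45°, α=195°
  direction (-0.9659, -0.2588); cell (6,3); t to first gridline: x 0.1760, y 1.2750 (then +1.0353 / +3.8637)
    (5,3) via x @ 0.1760
    (4,3) via x @ 1.2113
    (4,2) via y @ 1.2750  # hit
  → r_5 = 1.2750
beam 6: φ=90°, α=240°
  direction (-0.5000, -0.8660); cell (6,3); t to first gridline: x 0.3400, y 0.3811 (then +2.0000 / +1.1547)
    (5,3) via x @ 0.3400
    (5,2) via y @ 0.3811
    (5,1) via y @ 1.5358
    (4,1) via x @ 2.3400
    (4,0) via y @ 2.6905  # hit
  → r_6 = 2.6905
beam 7: φ=135°, α=285°
  direction (0.2588, -0.9659); cell (6,3); t to first gridline: x 3.2069, y 0.3416 (then +3.8637 / +1.0353)
    (6,2) via y @ 0.3416
    (6,1) via y @ 1.3769
    (6,0) via y @ 2.4122  # hit
  → r_7 = 2.4122

ranges = [0.8593, 1.6600, 4.8347, 3.3400, 1.2750, 2.6905, 2.4122]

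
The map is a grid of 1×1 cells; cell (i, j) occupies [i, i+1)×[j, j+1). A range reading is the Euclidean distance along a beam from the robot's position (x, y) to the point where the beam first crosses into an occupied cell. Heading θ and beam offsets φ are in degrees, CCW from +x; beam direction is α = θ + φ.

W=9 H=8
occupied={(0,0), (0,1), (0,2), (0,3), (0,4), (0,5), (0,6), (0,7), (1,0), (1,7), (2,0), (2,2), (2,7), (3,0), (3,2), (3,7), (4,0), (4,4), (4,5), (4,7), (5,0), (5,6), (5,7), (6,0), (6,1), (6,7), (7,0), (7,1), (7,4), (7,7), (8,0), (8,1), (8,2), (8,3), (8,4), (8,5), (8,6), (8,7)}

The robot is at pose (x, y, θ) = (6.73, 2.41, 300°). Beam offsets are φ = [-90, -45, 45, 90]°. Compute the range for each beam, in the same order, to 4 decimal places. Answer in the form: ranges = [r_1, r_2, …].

ranges = [0.8200, 0.4245, 1.3148, 1.4665]

beam 1: φ=-90°, α=210°
  direction (-0.8660, -0.5000); cell (6,2); t to first gridline: x 0.8429, y 0.8200 (then +1.1547 / +2.0000)
    (6,1) via y @ 0.8200  # hit
  → r_1 = 0.8200
beam 2: φ=-45°, α=255°
  direction (-0.2588, -0.9659); cell (6,2); t to first gridline: x 2.8205, y 0.4245 (then +3.8637 / +1.0353)
    (6,1) via y @ 0.4245  # hit
  → r_2 = 0.4245
beam 3: φ=45°, α=345°
  direction (0.9659, -0.2588); cell (6,2); t to first gridline: x 0.2795, y 1.5841 (then +1.0353 / +3.8637)
    (7,2) via x @ 0.2795
    (8,2) via x @ 1.3148  # hit
  → r_3 = 1.3148
beam 4: φ=90°, α=30°
  direction (0.8660, 0.5000); cell (6,2); t to first gridline: x 0.3118, y 1.1800 (then +1.1547 / +2.0000)
    (7,2) via x @ 0.3118
    (7,3) via y @ 1.1800
    (8,3) via x @ 1.4665  # hit
  → r_4 = 1.4665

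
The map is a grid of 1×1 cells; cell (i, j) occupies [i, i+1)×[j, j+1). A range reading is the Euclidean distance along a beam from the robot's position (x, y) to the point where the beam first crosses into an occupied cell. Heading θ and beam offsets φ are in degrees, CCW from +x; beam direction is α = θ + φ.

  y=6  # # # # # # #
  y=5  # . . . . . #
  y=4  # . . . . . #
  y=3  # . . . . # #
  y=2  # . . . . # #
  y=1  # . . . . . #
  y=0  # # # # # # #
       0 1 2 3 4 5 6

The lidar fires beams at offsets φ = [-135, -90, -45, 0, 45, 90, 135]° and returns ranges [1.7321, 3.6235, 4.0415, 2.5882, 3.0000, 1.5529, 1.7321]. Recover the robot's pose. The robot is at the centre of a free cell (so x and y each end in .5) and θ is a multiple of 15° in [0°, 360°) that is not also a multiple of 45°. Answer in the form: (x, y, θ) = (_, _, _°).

(x, y, θ) = (2.5, 4.5, 345°)

Enumerate (i+0.5, j+0.5, θ) over the 23 free cells and 16 admissible headings. For each, cast all 7 beams and compare to the given ranges.
  (3.5, 4.5, 300°): beam 1 = 2.5882 ≠ 1.7321 ✗
  (1.5, 2.5, 330°): beam 1 = 0.5176 ≠ 1.7321 ✗
  (3.5, 4.5, 60°): beam 1 = 3.6235 ≠ 1.7321 ✗
  (1.5, 1.5, 60°): beam 1 = 0.5176 ≠ 1.7321 ✗
  (3.5, 2.5, 285°): beam 1 = 2.8868 ≠ 1.7321 ✗
  …
  (2.5, 4.5, 345°): r_1=1.7321, r_2=3.6235, r_3=4.0415, r_4=2.5882, r_5=3.0000, r_6=1.5529, r_7=1.7321 — all match ✓
Only this pose fits every beam.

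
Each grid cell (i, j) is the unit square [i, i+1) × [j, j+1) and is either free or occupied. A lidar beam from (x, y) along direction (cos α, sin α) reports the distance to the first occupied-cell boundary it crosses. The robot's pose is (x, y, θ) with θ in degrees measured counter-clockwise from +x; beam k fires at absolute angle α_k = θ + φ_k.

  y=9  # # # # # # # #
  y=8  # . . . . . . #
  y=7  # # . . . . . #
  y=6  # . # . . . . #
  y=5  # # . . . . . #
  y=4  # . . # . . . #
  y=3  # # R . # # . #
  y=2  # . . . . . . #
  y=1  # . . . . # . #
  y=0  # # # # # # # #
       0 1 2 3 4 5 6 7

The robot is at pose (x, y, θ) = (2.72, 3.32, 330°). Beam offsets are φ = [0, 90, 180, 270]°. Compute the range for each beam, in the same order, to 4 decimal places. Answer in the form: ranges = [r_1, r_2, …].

ranges = [2.6400, 0.7852, 0.8314, 2.6789]

beam 1: φ=0°, α=330°
  direction (0.8660, -0.5000); cell (2,3); t to first gridline: x 0.3233, y 0.6400 (then +1.1547 / +2.0000)
    (3,3) via x @ 0.3233
    (3,2) via y @ 0.6400
    (4,2) via x @ 1.4780
    (5,2) via x @ 2.6327
    (5,1) via y @ 2.6400  # hit
  → r_1 = 2.6400
beam 2: φ=90°, α=60°
  direction (0.5000, 0.8660); cell (2,3); t to first gridline: x 0.5600, y 0.7852 (then +2.0000 / +1.1547)
    (3,3) via x @ 0.5600
    (3,4) via y @ 0.7852  # hit
  → r_2 = 0.7852
beam 3: φ=180°, α=150°
  direction (-0.8660, 0.5000); cell (2,3); t to first gridline: x 0.8314, y 1.3600 (then +1.1547 / +2.0000)
    (1,3) via x @ 0.8314  # hit
  → r_3 = 0.8314
beam 4: φ=270°, α=240°
  direction (-0.5000, -0.8660); cell (2,3); t to first gridline: x 1.4400, y 0.3695 (then +2.0000 / +1.1547)
    (2,2) via y @ 0.3695
    (1,2) via x @ 1.4400
    (1,1) via y @ 1.5242
    (1,0) via y @ 2.6789  # hit
  → r_4 = 2.6789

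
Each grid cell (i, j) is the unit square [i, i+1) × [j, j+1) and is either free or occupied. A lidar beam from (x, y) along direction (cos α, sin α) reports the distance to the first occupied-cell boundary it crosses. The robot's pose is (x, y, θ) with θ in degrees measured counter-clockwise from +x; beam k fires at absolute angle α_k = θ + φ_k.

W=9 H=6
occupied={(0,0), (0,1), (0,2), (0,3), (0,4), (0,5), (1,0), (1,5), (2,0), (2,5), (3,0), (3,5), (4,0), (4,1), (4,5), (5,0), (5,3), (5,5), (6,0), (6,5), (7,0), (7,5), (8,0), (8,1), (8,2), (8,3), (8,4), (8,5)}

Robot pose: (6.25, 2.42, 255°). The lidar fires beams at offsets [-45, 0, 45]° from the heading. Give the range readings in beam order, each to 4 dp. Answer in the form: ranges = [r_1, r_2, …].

ranges = [1.4434, 1.4701, 1.6397]

beam 1: φ=-45°, α=210°
  dir = (cos 210°, sin 210°) = (-0.8660, -0.5000); from cell (6,2)
  next x-line at t=0.2887, next y-line at t=0.8400; Δt_x=1.1547, Δt_y=2.0000
    x: enter (5,2) at t=0.2887
    y: enter (5,1) at t=0.8400
    x: enter (4,1) at t=1.4434 ← occupied
  → r_1 = 1.4434
beam 2: φ=0°, α=255°
  dir = (cos 255°, sin 255°) = (-0.2588, -0.9659); from cell (6,2)
  next x-line at t=0.9659, next y-line at t=0.4348; Δt_x=3.8637, Δt_y=1.0353
    y: enter (6,1) at t=0.4348
    x: enter (5,1) at t=0.9659
    y: enter (5,0) at t=1.4701 ← occupied
  → r_2 = 1.4701
beam 3: φ=45°, α=300°
  dir = (cos 300°, sin 300°) = (0.5000, -0.8660); from cell (6,2)
  next x-line at t=1.5000, next y-line at t=0.4850; Δt_x=2.0000, Δt_y=1.1547
    y: enter (6,1) at t=0.4850
    x: enter (7,1) at t=1.5000
    y: enter (7,0) at t=1.6397 ← occupied
  → r_3 = 1.6397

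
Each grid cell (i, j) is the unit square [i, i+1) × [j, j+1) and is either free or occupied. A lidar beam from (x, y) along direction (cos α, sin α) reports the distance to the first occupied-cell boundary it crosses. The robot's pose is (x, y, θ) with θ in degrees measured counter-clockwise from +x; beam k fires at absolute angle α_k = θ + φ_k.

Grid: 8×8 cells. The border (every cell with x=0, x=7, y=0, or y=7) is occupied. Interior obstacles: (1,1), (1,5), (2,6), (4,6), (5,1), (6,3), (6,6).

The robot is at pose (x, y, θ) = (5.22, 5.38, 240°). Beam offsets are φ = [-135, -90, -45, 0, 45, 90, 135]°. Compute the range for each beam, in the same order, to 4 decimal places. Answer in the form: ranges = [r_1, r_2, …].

ranges = [0.8500, 1.2400, 4.3689, 5.0576, 4.5345, 2.0554, 1.8428]

beam 1: φ=-135°, α=105°
  d=(-0.2588,0.9659)  start (5,5)  tX=0.8500 tY=0.6419  stride 1/|dx|=3.8637 1/|dy|=1.0353
    cross y-line → (5,6), t=0.6419
    cross x-line → (4,6), t=0.8500 (wall)
  → r_1 = 0.8500
beam 2: φ=-90°, α=150°
  d=(-0.8660,0.5000)  start (5,5)  tX=0.2540 tY=1.2400  stride 1/|dx|=1.1547 1/|dy|=2.0000
    cross x-line → (4,5), t=0.2540
    cross y-line → (4,6), t=1.2400 (wall)
  → r_2 = 1.2400
beam 3: φ=-45°, α=195°
  d=(-0.9659,-0.2588)  start (5,5)  tX=0.2278 tY=1.4682  stride 1/|dx|=1.0353 1/|dy|=3.8637
    cross x-line → (4,5), t=0.2278
    cross x-line → (3,5), t=1.2630
    cross y-line → (3,4), t=1.4682
    cross x-line → (2,4), t=2.2983
    cross x-line → (1,4), t=3.3336
    cross x-line → (0,4), t=4.3689 (wall)
  → r_3 = 4.3689
beam 4: φ=0°, α=240°
  d=(-0.5000,-0.8660)  start (5,5)  tX=0.4400 tY=0.4388  stride 1/|dx|=2.0000 1/|dy|=1.1547
    cross y-line → (5,4), t=0.4388
    cross x-line → (4,4), t=0.4400
    cross y-line → (4,3), t=1.5935
    cross x-line → (3,3), t=2.4400
    cross y-line → (3,2), t=2.7482
    cross y-line → (3,1), t=3.9029
    cross x-line → (2,1), t=4.4400
    cross y-line → (2,0), t=5.0576 (wall)
  → r_4 = 5.0576
beam 5: φ=45°, α=285°
  d=(0.2588,-0.9659)  start (5,5)  tX=3.0137 tY=0.3934  stride 1/|dx|=3.8637 1/|dy|=1.0353
    cross y-line → (5,4), t=0.3934
    cross y-line → (5,3), t=1.4287
    cross y-line → (5,2), t=2.4640
    cross x-line → (6,2), t=3.0137
    cross y-line → (6,1), t=3.4992
    cross y-line → (6,0), t=4.5345 (wall)
  → r_5 = 4.5345
beam 6: φ=90°, α=330°
  d=(0.8660,-0.5000)  start (5,5)  tX=0.9007 tY=0.7600  stride 1/|dx|=1.1547 1/|dy|=2.0000
    cross y-line → (5,4), t=0.7600
    cross x-line → (6,4), t=0.9007
    cross x-line → (7,4), t=2.0554 (wall)
  → r_6 = 2.0554
beam 7: φ=135°, α=15°
  d=(0.9659,0.2588)  start (5,5)  tX=0.8075 tY=2.3955  stride 1/|dx|=1.0353 1/|dy|=3.8637
    cross x-line → (6,5), t=0.8075
    cross x-line → (7,5), t=1.8428 (wall)
  → r_7 = 1.8428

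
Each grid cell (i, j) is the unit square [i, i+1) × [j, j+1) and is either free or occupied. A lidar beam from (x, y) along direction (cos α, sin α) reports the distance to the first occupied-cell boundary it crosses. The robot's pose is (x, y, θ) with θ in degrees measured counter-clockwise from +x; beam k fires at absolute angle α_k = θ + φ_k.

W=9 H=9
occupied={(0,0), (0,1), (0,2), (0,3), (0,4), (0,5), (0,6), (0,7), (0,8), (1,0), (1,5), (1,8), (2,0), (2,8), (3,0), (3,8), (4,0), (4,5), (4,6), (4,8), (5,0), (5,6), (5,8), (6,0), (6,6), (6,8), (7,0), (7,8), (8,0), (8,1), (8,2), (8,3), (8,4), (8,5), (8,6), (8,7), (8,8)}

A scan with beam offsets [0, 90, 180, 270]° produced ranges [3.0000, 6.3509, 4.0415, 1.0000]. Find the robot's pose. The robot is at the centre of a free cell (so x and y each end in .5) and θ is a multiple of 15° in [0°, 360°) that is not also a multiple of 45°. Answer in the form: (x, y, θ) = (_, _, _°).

(x, y, θ) = (2.5, 4.5, 240°)

Enumerate (i+0.5, j+0.5, θ) over the 44 free cells and 16 admissible headings. For each, cast all 4 beams and compare to the given ranges.
  (2.5, 5.5, 150°): beam 1 = 0.5774 ≠ 3.0000 ✗
  (5.5, 4.5, 120°): beam 1 = 1.0000 ≠ 3.0000 ✗
  (1.5, 4.5, 120°): beam 1 = 0.5774 ≠ 3.0000 ✗
  …
  (2.5, 4.5, 240°): r_1=3.0000, r_2=6.3509, r_3=4.0415, r_4=1.0000 — all match ✓
Unique over the lattice → pose = (2.5, 4.5, 240°).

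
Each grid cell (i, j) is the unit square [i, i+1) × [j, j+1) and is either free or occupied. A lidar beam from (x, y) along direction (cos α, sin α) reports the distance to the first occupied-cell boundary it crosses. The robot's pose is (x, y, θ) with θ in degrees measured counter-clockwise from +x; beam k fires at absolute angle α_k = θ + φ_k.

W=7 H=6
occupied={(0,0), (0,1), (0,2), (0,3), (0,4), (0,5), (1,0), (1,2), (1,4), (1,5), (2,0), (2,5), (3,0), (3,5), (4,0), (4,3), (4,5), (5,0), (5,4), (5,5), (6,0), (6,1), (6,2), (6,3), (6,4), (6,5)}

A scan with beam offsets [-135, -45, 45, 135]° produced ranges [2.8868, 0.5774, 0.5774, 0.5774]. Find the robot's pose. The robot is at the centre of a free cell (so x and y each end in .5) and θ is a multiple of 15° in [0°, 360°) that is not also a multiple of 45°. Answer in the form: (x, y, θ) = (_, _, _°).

(x, y, θ) = (5.5, 3.5, 15°)

The pose lattice has 16·16 = 256 candidates. Test each by forward raycasting.
  (4.5, 1.5, 210°): beam 1 = 1.5529 ≠ 2.8868 ✗
  (4.5, 2.5, 120°): beam 1 = 1.5529 ≠ 2.8868 ✗
  (2.5, 2.5, 255°): beam 1 = 1.7321 ≠ 2.8868 ✗
  …
  (5.5, 3.5, 15°): r_1=2.8868, r_2=0.5774, r_3=0.5774, r_4=0.5774 — all match ✓
No second candidate reproduces the full scan.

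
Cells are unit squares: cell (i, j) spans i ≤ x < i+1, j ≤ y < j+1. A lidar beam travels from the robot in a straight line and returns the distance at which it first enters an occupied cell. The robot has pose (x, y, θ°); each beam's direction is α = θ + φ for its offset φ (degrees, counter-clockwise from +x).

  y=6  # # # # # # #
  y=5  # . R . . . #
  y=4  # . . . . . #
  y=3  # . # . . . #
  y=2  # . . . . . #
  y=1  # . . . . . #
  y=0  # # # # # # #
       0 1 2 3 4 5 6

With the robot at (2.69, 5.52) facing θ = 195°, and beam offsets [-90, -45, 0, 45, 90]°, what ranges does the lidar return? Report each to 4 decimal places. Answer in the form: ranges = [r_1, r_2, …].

ranges = [0.4969, 0.9600, 1.7496, 3.3800, 4.6794]

beam 1: φ=-90°, α=105°
  direction (-0.2588, 0.9659); cell (2,5); t to first gridline: x 2.6660, y 0.4969 (then +3.8637 / +1.0353)
    (2,6) via y @ 0.4969  # hit
  → r_1 = 0.4969
beam 2: φ=-45°, α=150°
  direction (-0.8660, 0.5000); cell (2,5); t to first gridline: x 0.7967, y 0.9600 (then +1.1547 / +2.0000)
    (1,5) via x @ 0.7967
    (1,6) via y @ 0.9600  # hit
  → r_2 = 0.9600
beam 3: φ=0°, α=195°
  direction (-0.9659, -0.2588); cell (2,5); t to first gridline: x 0.7143, y 2.0091 (then +1.0353 / +3.8637)
    (1,5) via x @ 0.7143
    (0,5) via x @ 1.7496  # hit
  → r_3 = 1.7496
beam 4: φ=45°, α=240°
  direction (-0.5000, -0.8660); cell (2,5); t to first gridline: x 1.3800, y 0.6004 (then +2.0000 / +1.1547)
    (2,4) via y @ 0.6004
    (1,4) via x @ 1.3800
    (1,3) via y @ 1.7551
    (1,2) via y @ 2.9098
    (0,2) via x @ 3.3800  # hit
  → r_4 = 3.3800
beam 5: φ=90°, α=285°
  direction (0.2588, -0.9659); cell (2,5); t to first gridline: x 1.1977, y 0.5383 (then +3.8637 / +1.0353)
    (2,4) via y @ 0.5383
    (3,4) via x @ 1.1977
    (3,3) via y @ 1.5736
    (3,2) via y @ 2.6089
    (3,1) via y @ 3.6442
    (3,0) via y @ 4.6794  # hit
  → r_5 = 4.6794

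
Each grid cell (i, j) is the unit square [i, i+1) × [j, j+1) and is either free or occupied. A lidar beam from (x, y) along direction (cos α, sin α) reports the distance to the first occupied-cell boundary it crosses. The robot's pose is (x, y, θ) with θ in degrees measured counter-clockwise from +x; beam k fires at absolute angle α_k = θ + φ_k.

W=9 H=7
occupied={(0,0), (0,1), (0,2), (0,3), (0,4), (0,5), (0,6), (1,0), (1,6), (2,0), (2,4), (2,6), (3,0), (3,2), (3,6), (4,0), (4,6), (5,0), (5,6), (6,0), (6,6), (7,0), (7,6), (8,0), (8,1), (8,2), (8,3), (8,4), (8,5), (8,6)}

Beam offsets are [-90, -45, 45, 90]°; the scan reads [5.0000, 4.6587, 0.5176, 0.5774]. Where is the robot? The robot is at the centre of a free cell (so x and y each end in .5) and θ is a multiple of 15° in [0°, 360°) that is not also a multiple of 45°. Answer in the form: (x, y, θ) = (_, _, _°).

Enumerate (i+0.5, j+0.5, θ) over the 33 free cells and 16 admissible headings. For each, cast all 4 beams and compare to the given ranges.
  (3.5, 1.5, 165°): beam 1 = 0.5176 ≠ 5.0000 ✗
  (7.5, 5.5, 330°): beam 1 = 5.1962 ≠ 5.0000 ✗
  (6.5, 5.5, 75°): beam 1 = 1.5529 ≠ 5.0000 ✗
  (4.5, 5.5, 300°): beam 1 = 1.7321 ≠ 5.0000 ✗
  (2.5, 1.5, 195°): beam 1 = 4.6587 ≠ 5.0000 ✗
  …
  (7.5, 5.5, 300°): r_1=5.0000, r_2=4.6587, r_3=0.5176, r_4=0.5774 — all match ✓
No second candidate reproduces the full scan.

(x, y, θ) = (7.5, 5.5, 300°)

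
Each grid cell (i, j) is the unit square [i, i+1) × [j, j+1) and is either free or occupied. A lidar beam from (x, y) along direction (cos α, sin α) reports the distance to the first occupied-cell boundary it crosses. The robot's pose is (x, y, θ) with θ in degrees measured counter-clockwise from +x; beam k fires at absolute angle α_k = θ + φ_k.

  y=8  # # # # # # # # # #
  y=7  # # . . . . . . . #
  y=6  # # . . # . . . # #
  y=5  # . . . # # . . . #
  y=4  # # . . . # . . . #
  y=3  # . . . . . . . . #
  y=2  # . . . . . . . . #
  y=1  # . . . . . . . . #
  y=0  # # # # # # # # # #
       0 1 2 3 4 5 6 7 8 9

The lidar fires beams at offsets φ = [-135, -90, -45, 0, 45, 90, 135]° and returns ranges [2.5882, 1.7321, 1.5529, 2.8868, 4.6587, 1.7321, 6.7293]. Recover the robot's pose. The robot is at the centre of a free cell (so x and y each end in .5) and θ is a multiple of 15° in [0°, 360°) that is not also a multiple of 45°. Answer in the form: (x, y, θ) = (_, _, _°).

(x, y, θ) = (7.5, 3.5, 60°)

Enumerate (i+0.5, j+0.5, θ) over the 48 free cells and 16 admissible headings. For each, cast all 7 beams and compare to the given ranges.
  (3.5, 1.5, 330°): beam 1 = 1.9319 ≠ 2.5882 ✗
  (1.5, 3.5, 240°): beam 1 = 0.5176 ≠ 2.5882 ✗
  (6.5, 1.5, 60°): beam 1 = 0.5176 ≠ 2.5882 ✗
  (5.5, 7.5, 300°): beam 1 = 1.9319 ≠ 2.5882 ✗
  (1.5, 3.5, 165°): beam 1 = 3.0000 ≠ 2.5882 ✗
  …
  (7.5, 3.5, 60°): r_1=2.5882, r_2=1.7321, r_3=1.5529, r_4=2.8868, r_5=4.6587, r_6=1.7321, r_7=6.7293 — all match ✓
Unique over the lattice → pose = (7.5, 3.5, 60°).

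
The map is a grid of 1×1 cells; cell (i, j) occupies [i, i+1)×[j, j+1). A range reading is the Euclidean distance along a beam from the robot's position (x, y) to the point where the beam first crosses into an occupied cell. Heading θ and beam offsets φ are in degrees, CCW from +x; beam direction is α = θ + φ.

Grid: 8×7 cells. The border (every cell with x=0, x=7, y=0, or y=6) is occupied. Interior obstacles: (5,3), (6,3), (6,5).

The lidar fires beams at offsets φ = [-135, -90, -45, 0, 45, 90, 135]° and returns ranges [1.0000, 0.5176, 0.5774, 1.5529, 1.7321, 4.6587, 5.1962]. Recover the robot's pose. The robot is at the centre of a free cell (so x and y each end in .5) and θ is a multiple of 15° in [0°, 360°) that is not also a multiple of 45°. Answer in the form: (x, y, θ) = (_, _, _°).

(x, y, θ) = (2.5, 5.5, 165°)

Enumerate (i+0.5, j+0.5, θ) over the 27 free cells and 16 admissible headings. For each, cast all 7 beams and compare to the given ranges.
  (2.5, 1.5, 165°): beam 1 = 3.0000 ≠ 1.0000 ✗
  (6.5, 1.5, 255°): beam 1 = 1.7321 ≠ 1.0000 ✗
  (5.5, 2.5, 345°): beam 1 = 3.0000 ≠ 1.0000 ✗
  …
  (2.5, 5.5, 165°): r_1=1.0000, r_2=0.5176, r_3=0.5774, r_4=1.5529, r_5=1.7321, r_6=4.6587, r_7=5.1962 — all match ✓
Only this pose fits every beam.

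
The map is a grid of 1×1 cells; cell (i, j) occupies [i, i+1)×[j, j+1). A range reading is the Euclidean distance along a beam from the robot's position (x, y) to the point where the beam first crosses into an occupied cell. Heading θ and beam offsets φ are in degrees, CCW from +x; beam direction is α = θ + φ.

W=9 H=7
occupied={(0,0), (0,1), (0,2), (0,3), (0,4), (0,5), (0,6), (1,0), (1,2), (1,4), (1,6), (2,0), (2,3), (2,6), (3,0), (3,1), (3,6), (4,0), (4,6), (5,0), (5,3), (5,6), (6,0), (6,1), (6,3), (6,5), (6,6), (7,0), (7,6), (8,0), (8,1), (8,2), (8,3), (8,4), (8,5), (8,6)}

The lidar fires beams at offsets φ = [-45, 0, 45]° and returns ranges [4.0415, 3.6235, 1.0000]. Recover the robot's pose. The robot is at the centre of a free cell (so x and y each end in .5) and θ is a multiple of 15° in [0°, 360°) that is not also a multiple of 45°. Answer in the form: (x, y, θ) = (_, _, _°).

The pose lattice has 27·16 = 432 candidates. Test each by forward raycasting.
  (1.5, 1.5, 165°): beam 1 = 0.5774 ≠ 4.0415 ✗
  (4.5, 1.5, 195°): beam 1 = 0.5774 ≠ 4.0415 ✗
  (7.5, 2.5, 15°): beam 1 = 0.5774 ≠ 4.0415 ✗
  (7.5, 4.5, 345°): beam 1 = 1.0000 ≠ 4.0415 ✗
  …
  (3.5, 2.5, 105°): r_1=4.0415, r_2=3.6235, r_3=1.0000 — all match ✓
Unique over the lattice → pose = (3.5, 2.5, 105°).

(x, y, θ) = (3.5, 2.5, 105°)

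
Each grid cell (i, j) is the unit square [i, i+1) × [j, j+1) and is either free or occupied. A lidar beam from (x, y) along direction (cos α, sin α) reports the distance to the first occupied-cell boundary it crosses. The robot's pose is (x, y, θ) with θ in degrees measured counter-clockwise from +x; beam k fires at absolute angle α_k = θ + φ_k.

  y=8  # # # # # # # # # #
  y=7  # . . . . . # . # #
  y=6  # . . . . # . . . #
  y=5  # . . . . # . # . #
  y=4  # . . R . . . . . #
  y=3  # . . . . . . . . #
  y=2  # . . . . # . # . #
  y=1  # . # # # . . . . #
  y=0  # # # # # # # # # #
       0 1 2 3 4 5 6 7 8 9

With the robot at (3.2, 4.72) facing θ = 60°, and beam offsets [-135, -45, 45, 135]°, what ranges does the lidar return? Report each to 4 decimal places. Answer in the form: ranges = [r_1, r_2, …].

beam 1: φ=-135°, α=285°
  direction (0.2588, -0.9659); cell (3,4); t to first gridline: x 3.0910, y 0.7454 (then +3.8637 / +1.0353)
    (3,3) via y @ 0.7454
    (3,2) via y @ 1.7807
    (3,1) via y @ 2.8160  # hit
  → r_1 = 2.8160
beam 2: φ=-45°, α=15°
  direction (0.9659, 0.2588); cell (3,4); t to first gridline: x 0.8282, y 1.0818 (then +1.0353 / +3.8637)
    (4,4) via x @ 0.8282
    (4,5) via y @ 1.0818
    (5,5) via x @ 1.8635  # hit
  → r_2 = 1.8635
beam 3: φ=45°, α=105°
  direction (-0.2588, 0.9659); cell (3,4); t to first gridline: x 0.7727, y 0.2899 (then +3.8637 / +1.0353)
    (3,5) via y @ 0.2899
    (2,5) via x @ 0.7727
    (2,6) via y @ 1.3252
    (2,7) via y @ 2.3604
    (2,8) via y @ 3.3957  # hit
  → r_3 = 3.3957
beam 4: φ=135°, α=195°
  direction (-0.9659, -0.2588); cell (3,4); t to first gridline: x 0.2071, y 2.7819 (then +1.0353 / +3.8637)
    (2,4) via x @ 0.2071
    (1,4) via x @ 1.2423
    (0,4) via x @ 2.2776  # hit
  → r_4 = 2.2776

ranges = [2.8160, 1.8635, 3.3957, 2.2776]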